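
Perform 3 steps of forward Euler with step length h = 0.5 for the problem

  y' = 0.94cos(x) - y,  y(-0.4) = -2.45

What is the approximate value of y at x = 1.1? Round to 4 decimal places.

Euler: y_{n+1} = y_n + h·f(x_n, y_n).
x=-0.400000, y=-2.450000: f=3.315797 → y ← -2.450000 + 0.5·3.315797 = -0.792101
x=0.100000, y=-0.792101: f=1.727405 → y ← -0.792101 + 0.5·1.727405 = 0.071601
x=0.600000, y=0.071601: f=0.704214 → y ← 0.071601 + 0.5·0.704214 = 0.423708
y(1.1) ≈ 0.4237

0.4237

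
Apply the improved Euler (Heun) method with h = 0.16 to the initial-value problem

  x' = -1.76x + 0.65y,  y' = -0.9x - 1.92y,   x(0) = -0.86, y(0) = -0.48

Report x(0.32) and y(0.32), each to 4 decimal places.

Heun on (x,y): k1 = f(t_n, state_n); k2 = f(t_n + h, state_n + h·k1); state_{n+1} = state_n + (h/2)·(k1 + k2).
0.000000: (-0.860000, -0.480000)
  k1 = (1.201600, 1.695600)
  predictor → (-0.667744, -0.208704)
  k2 = (1.039572, 1.001681)
  → (-0.680706, -0.264217)
0.160000: (-0.680706, -0.264217)
  k1 = (1.026302, 1.119933)
  predictor → (-0.516498, -0.085028)
  k2 = (0.853768, 0.628102)
  → (-0.530301, -0.124375)
(x(0.32), y(0.32)) ≈ (-0.5303, -0.1244)

-0.5303, -0.1244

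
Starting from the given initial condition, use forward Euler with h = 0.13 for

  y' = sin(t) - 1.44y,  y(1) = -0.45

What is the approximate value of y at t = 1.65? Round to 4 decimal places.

0.2668

Euler: y_{n+1} = y_n + h·f(t_n, y_n).
t=1.000000, y=-0.450000: f=1.489471 → y ← -0.450000 + 0.13·1.489471 = -0.256369
t=1.130000, y=-0.256369: f=1.273583 → y ← -0.256369 + 0.13·1.273583 = -0.090803
t=1.260000, y=-0.090803: f=1.082847 → y ← -0.090803 + 0.13·1.082847 = 0.049967
t=1.390000, y=0.049967: f=0.911748 → y ← 0.049967 + 0.13·0.911748 = 0.168494
t=1.520000, y=0.168494: f=0.756078 → y ← 0.168494 + 0.13·0.756078 = 0.266785
y(1.65) ≈ 0.2668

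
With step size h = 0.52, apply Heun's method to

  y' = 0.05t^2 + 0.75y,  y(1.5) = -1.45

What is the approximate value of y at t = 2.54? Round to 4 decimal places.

Heun: k1 = f(t_n, y_n); k2 = f(t_n + h, y_n + h·k1); y_{n+1} = y_n + (h/2)·(k1 + k2).
t=1.500000, y=-1.450000:
  k1 = f(1.500000, -1.450000) = -0.975000
  k2 = f(2.020000, -1.957000) = -1.263730
  y ← -1.450000 + (0.52/2)·(-0.975000 + (-1.263730)) = -2.032070
t=2.020000, y=-2.032070:
  k1 = f(2.020000, -2.032070) = -1.320032
  k2 = f(2.540000, -2.718487) = -1.716285
  y ← -2.032070 + (0.52/2)·(-1.320032 + (-1.716285)) = -2.821512
y(2.54) ≈ -2.8215

-2.8215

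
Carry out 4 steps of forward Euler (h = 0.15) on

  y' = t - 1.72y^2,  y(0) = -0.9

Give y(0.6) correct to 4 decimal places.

-2.6992

Euler: y_{n+1} = y_n + h·f(t_n, y_n).
t=0.000000, y=-0.900000: f=-1.393200 → y ← -0.900000 + 0.15·(-1.393200) = -1.108980
t=0.150000, y=-1.108980: f=-1.965319 → y ← -1.108980 + 0.15·(-1.965319) = -1.403778
t=0.300000, y=-1.403778: f=-3.089419 → y ← -1.403778 + 0.15·(-3.089419) = -1.867191
t=0.450000, y=-1.867191: f=-5.546610 → y ← -1.867191 + 0.15·(-5.546610) = -2.699182
y(0.6) ≈ -2.6992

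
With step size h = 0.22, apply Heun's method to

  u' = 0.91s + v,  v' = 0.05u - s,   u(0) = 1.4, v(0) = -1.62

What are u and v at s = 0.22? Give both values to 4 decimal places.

1.0673, -1.6308

Heun on (u,v): k1 = f(s_n, state_n); k2 = f(s_n + h, state_n + h·k1); state_{n+1} = state_n + (h/2)·(k1 + k2).
0.000000: (1.400000, -1.620000)
  k1 = (-1.620000, 0.070000)
  predictor → (1.043600, -1.604600)
  k2 = (-1.404400, -0.167820)
  → (1.067316, -1.630760)
(u(0.22), v(0.22)) ≈ (1.0673, -1.6308)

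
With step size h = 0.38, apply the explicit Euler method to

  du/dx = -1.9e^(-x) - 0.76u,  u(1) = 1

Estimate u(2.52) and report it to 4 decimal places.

Euler: u_{n+1} = u_n + h·f(x_n, u_n).
x=1.000000, u=1.000000: f=-1.458971 → u ← 1.000000 + 0.38·(-1.458971) = 0.445591
x=1.380000, u=0.445591: f=-0.816648 → u ← 0.445591 + 0.38·(-0.816648) = 0.135265
x=1.760000, u=0.135265: f=-0.429686 → u ← 0.135265 + 0.38·(-0.429686) = -0.028016
x=2.140000, u=-0.028016: f=-0.202252 → u ← -0.028016 + 0.38·(-0.202252) = -0.104872
u(2.52) ≈ -0.1049

-0.1049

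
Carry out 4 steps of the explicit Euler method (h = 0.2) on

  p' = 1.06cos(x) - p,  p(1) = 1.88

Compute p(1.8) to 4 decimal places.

0.9005

Euler: p_{n+1} = p_n + h·f(x_n, p_n).
x=1.000000, p=1.880000: f=-1.307280 → p ← 1.880000 + 0.2·(-1.307280) = 1.618544
x=1.200000, p=1.618544: f=-1.234445 → p ← 1.618544 + 0.2·(-1.234445) = 1.371655
x=1.400000, p=1.371655: f=-1.191490 → p ← 1.371655 + 0.2·(-1.191490) = 1.133357
x=1.600000, p=1.133357: f=-1.164309 → p ← 1.133357 + 0.2·(-1.164309) = 0.900495
p(1.8) ≈ 0.9005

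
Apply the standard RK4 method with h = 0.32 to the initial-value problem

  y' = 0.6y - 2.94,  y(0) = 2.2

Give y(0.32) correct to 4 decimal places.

1.6285

RK4: k1 = f(x_n, y_n); k2 = f(x_n + h/2, y_n + (h/2)·k1); k3 = f(x_n + h/2, y_n + (h/2)·k2); k4 = f(x_n + h, y_n + h·k3); y_{n+1} = y_n + (h/6)·(k1 + 2k2 + 2k3 + k4).
x=0.000000, y=2.200000:
  k1 = f(0.000000, 2.200000) = -1.620000
  k2 = f(0.160000, 1.940800) = -1.775520
  k3 = f(0.160000, 1.915917) = -1.790450
  k4 = f(0.320000, 1.627056) = -1.963766
  y ← 2.200000 + (0.32/6)·(k1 + 2k2 + 2k3 + k4) = 1.628496
y(0.32) ≈ 1.6285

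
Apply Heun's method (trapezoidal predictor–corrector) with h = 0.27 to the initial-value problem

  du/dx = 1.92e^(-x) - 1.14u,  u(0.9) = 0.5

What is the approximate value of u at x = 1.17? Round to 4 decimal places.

Heun: k1 = f(x_n, u_n); k2 = f(x_n + h, u_n + h·k1); u_{n+1} = u_n + (h/2)·(k1 + k2).
x=0.900000, u=0.500000:
  k1 = f(0.900000, 0.500000) = 0.210614
  k2 = f(1.170000, 0.556866) = -0.038922
  u ← 0.500000 + (0.27/2)·(0.210614 + (-0.038922)) = 0.523178
u(1.17) ≈ 0.5232

0.5232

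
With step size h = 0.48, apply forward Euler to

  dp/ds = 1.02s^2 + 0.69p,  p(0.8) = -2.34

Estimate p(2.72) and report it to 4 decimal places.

Euler: p_{n+1} = p_n + h·f(s_n, p_n).
s=0.800000, p=-2.340000: f=-0.961800 → p ← -2.340000 + 0.48·(-0.961800) = -2.801664
s=1.280000, p=-2.801664: f=-0.261980 → p ← -2.801664 + 0.48·(-0.261980) = -2.927414
s=1.760000, p=-2.927414: f=1.139636 → p ← -2.927414 + 0.48·1.139636 = -2.380389
s=2.240000, p=-2.380389: f=3.475483 → p ← -2.380389 + 0.48·3.475483 = -0.712157
p(2.72) ≈ -0.7122

-0.7122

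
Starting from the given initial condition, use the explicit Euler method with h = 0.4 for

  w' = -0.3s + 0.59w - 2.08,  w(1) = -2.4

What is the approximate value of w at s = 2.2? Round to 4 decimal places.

Euler: w_{n+1} = w_n + h·f(s_n, w_n).
s=1.000000, w=-2.400000: f=-3.796000 → w ← -2.400000 + 0.4·(-3.796000) = -3.918400
s=1.400000, w=-3.918400: f=-4.811856 → w ← -3.918400 + 0.4·(-4.811856) = -5.843142
s=1.800000, w=-5.843142: f=-6.067454 → w ← -5.843142 + 0.4·(-6.067454) = -8.270124
w(2.2) ≈ -8.2701

-8.2701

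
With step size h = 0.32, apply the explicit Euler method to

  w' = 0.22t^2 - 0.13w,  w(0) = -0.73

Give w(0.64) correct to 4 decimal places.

Euler: w_{n+1} = w_n + h·f(t_n, w_n).
t=0.000000, w=-0.730000: f=0.094900 → w ← -0.730000 + 0.32·0.094900 = -0.699632
t=0.320000, w=-0.699632: f=0.113480 → w ← -0.699632 + 0.32·0.113480 = -0.663318
w(0.64) ≈ -0.6633

-0.6633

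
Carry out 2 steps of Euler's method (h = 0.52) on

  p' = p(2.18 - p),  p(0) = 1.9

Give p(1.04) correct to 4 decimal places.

2.1804

Euler: p_{n+1} = p_n + h·f(x_n, p_n).
x=0.000000, p=1.900000: f=0.532000 → p ← 1.900000 + 0.52·0.532000 = 2.176640
x=0.520000, p=2.176640: f=0.007314 → p ← 2.176640 + 0.52·0.007314 = 2.180443
p(1.04) ≈ 2.1804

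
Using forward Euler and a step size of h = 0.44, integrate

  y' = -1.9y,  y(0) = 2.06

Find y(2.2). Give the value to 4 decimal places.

Euler: y_{n+1} = y_n + h·f(t_n, y_n).
t=0.000000, y=2.060000: f=-3.914000 → y ← 2.060000 + 0.44·(-3.914000) = 0.337840
t=0.440000, y=0.337840: f=-0.641896 → y ← 0.337840 + 0.44·(-0.641896) = 0.055406
t=0.880000, y=0.055406: f=-0.105271 → y ← 0.055406 + 0.44·(-0.105271) = 0.009087
t=1.320000, y=0.009087: f=-0.017264 → y ← 0.009087 + 0.44·(-0.017264) = 0.001490
t=1.760000, y=0.001490: f=-0.002831 → y ← 0.001490 + 0.44·(-0.002831) = 0.000244
y(2.2) ≈ 0.0002

0.0002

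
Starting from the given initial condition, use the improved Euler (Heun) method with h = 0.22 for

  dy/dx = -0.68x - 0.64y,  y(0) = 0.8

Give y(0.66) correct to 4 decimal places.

0.3942

Heun: k1 = f(x_n, y_n); k2 = f(x_n + h, y_n + h·k1); y_{n+1} = y_n + (h/2)·(k1 + k2).
x=0.000000, y=0.800000:
  k1 = f(0.000000, 0.800000) = -0.512000
  k2 = f(0.220000, 0.687360) = -0.589510
  y ← 0.800000 + (0.22/2)·(-0.512000 + (-0.589510)) = 0.678834
x=0.220000, y=0.678834:
  k1 = f(0.220000, 0.678834) = -0.584054
  k2 = f(0.440000, 0.550342) = -0.651419
  y ← 0.678834 + (0.22/2)·(-0.584054 + (-0.651419)) = 0.542932
x=0.440000, y=0.542932:
  k1 = f(0.440000, 0.542932) = -0.646676
  k2 = f(0.660000, 0.400663) = -0.705224
  y ← 0.542932 + (0.22/2)·(-0.646676 + (-0.705224)) = 0.394223
y(0.66) ≈ 0.3942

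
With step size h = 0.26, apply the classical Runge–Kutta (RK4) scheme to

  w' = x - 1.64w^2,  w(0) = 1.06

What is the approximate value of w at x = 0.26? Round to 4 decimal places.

0.7574

RK4: k1 = f(x_n, w_n); k2 = f(x_n + h/2, w_n + (h/2)·k1); k3 = f(x_n + h/2, w_n + (h/2)·k2); k4 = f(x_n + h, w_n + h·k3); w_{n+1} = w_n + (h/6)·(k1 + 2k2 + 2k3 + k4).
x=0.000000, w=1.060000:
  k1 = f(0.000000, 1.060000) = -1.842704
  k2 = f(0.130000, 0.820448) = -0.973943
  k3 = f(0.130000, 0.933387) = -1.298788
  k4 = f(0.260000, 0.722315) = -0.595652
  w ← 1.060000 + (0.26/6)·(k1 + 2k2 + 2k3 + k4) = 0.757368
w(0.26) ≈ 0.7574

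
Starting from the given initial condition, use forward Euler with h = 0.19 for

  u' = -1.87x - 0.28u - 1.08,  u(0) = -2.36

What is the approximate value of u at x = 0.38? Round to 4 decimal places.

-2.5826

Euler: u_{n+1} = u_n + h·f(x_n, u_n).
x=0.000000, u=-2.360000: f=-0.419200 → u ← -2.360000 + 0.19·(-0.419200) = -2.439648
x=0.190000, u=-2.439648: f=-0.752199 → u ← -2.439648 + 0.19·(-0.752199) = -2.582566
u(0.38) ≈ -2.5826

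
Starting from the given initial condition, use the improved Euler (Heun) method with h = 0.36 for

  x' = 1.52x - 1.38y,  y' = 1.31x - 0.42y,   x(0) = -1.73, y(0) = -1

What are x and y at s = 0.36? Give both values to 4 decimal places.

-2.1378, -1.7205

Heun on (x,y): k1 = f(s_n, state_n); k2 = f(s_n + h, state_n + h·k1); state_{n+1} = state_n + (h/2)·(k1 + k2).
0.000000: (-1.730000, -1.000000)
  k1 = (-1.249600, -1.846300)
  predictor → (-2.179856, -1.664668)
  k2 = (-1.016139, -2.156451)
  → (-2.137833, -1.720495)
(x(0.36), y(0.36)) ≈ (-2.1378, -1.7205)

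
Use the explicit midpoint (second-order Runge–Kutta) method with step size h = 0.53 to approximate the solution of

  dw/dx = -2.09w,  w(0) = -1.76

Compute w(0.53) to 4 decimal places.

-0.8902

Midpoint: k1 = f(x_n, w_n); k2 = f(x_n + h/2, w_n + (h/2)·k1); w_{n+1} = w_n + h·k2.
x=0.000000, w=-1.760000:
  k1 = f(0.000000, -1.760000) = 3.678400
  k2 = f(0.265000, -0.785224) = 1.641118
  w ← -1.760000 + 0.53·1.641118 = -0.890207
w(0.53) ≈ -0.8902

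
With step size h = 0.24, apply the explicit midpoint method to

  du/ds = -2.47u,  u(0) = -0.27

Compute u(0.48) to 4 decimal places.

-0.0917

Midpoint: k1 = f(s_n, u_n); k2 = f(s_n + h/2, u_n + (h/2)·k1); u_{n+1} = u_n + h·k2.
s=0.000000, u=-0.270000:
  k1 = f(0.000000, -0.270000) = 0.666900
  k2 = f(0.120000, -0.189972) = 0.469231
  u ← -0.270000 + 0.24·0.469231 = -0.157385
s=0.240000, u=-0.157385:
  k1 = f(0.240000, -0.157385) = 0.388740
  k2 = f(0.360000, -0.110736) = 0.273517
  u ← -0.157385 + 0.24·0.273517 = -0.091740
u(0.48) ≈ -0.0917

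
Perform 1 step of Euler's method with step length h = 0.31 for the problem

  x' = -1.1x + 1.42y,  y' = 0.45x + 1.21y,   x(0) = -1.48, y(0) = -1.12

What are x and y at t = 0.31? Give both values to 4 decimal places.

Euler on (x,y): x_{n+1} = x_n + h·x', y_{n+1} = y_n + h·y'.
0.000000: (-1.480000, -1.120000); f=(0.037600, -2.021200) → (-1.468344, -1.746572)
(x(0.31), y(0.31)) ≈ (-1.4683, -1.7466)

-1.4683, -1.7466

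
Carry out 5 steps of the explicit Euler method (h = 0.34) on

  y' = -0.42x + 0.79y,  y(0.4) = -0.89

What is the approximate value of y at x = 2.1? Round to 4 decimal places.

Euler: y_{n+1} = y_n + h·f(x_n, y_n).
x=0.400000, y=-0.890000: f=-0.871100 → y ← -0.890000 + 0.34·(-0.871100) = -1.186174
x=0.740000, y=-1.186174: f=-1.247877 → y ← -1.186174 + 0.34·(-1.247877) = -1.610452
x=1.080000, y=-1.610452: f=-1.725857 → y ← -1.610452 + 0.34·(-1.725857) = -2.197244
x=1.420000, y=-2.197244: f=-2.332223 → y ← -2.197244 + 0.34·(-2.332223) = -2.990200
x=1.760000, y=-2.990200: f=-3.101458 → y ← -2.990200 + 0.34·(-3.101458) = -4.044695
y(2.1) ≈ -4.0447

-4.0447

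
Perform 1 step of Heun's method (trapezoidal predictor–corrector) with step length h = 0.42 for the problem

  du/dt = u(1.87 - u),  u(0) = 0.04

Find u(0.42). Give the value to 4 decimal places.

0.0821

Heun: k1 = f(t_n, u_n); k2 = f(t_n + h, u_n + h·k1); u_{n+1} = u_n + (h/2)·(k1 + k2).
t=0.000000, u=0.040000:
  k1 = f(0.000000, 0.040000) = 0.073200
  k2 = f(0.420000, 0.070744) = 0.127287
  u ← 0.040000 + (0.42/2)·(0.073200 + 0.127287) = 0.082102
u(0.42) ≈ 0.0821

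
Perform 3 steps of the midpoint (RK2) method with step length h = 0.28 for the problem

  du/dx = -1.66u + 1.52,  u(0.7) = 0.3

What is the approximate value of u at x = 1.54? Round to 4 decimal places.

0.7518

Midpoint: k1 = f(x_n, u_n); k2 = f(x_n + h/2, u_n + (h/2)·k1); u_{n+1} = u_n + h·k2.
x=0.700000, u=0.300000:
  k1 = f(0.700000, 0.300000) = 1.022000
  k2 = f(0.840000, 0.443080) = 0.784487
  u ← 0.300000 + 0.28·0.784487 = 0.519656
x=0.980000, u=0.519656:
  k1 = f(0.980000, 0.519656) = 0.657370
  k2 = f(1.120000, 0.611688) = 0.504597
  u ← 0.519656 + 0.28·0.504597 = 0.660944
x=1.260000, u=0.660944:
  k1 = f(1.260000, 0.660944) = 0.422833
  k2 = f(1.400000, 0.720140) = 0.324567
  u ← 0.660944 + 0.28·0.324567 = 0.751822
u(1.54) ≈ 0.7518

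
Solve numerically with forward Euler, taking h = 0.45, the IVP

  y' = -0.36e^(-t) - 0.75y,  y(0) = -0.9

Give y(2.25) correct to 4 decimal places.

-0.2596

Euler: y_{n+1} = y_n + h·f(t_n, y_n).
t=0.000000, y=-0.900000: f=0.315000 → y ← -0.900000 + 0.45·0.315000 = -0.758250
t=0.450000, y=-0.758250: f=0.339141 → y ← -0.758250 + 0.45·0.339141 = -0.605636
t=0.900000, y=-0.605636: f=0.307862 → y ← -0.605636 + 0.45·0.307862 = -0.467098
t=1.350000, y=-0.467098: f=0.256997 → y ← -0.467098 + 0.45·0.256997 = -0.351450
t=1.800000, y=-0.351450: f=0.204080 → y ← -0.351450 + 0.45·0.204080 = -0.259614
y(2.25) ≈ -0.2596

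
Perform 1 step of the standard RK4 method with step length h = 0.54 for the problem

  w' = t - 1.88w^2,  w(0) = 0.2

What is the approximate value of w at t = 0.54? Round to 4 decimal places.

RK4: k1 = f(t_n, w_n); k2 = f(t_n + h/2, w_n + (h/2)·k1); k3 = f(t_n + h/2, w_n + (h/2)·k2); k4 = f(t_n + h, w_n + h·k3); w_{n+1} = w_n + (h/6)·(k1 + 2k2 + 2k3 + k4).
t=0.000000, w=0.200000:
  k1 = f(0.000000, 0.200000) = -0.075200
  k2 = f(0.270000, 0.179696) = 0.209294
  k3 = f(0.270000, 0.256509) = 0.146302
  k4 = f(0.540000, 0.279003) = 0.393656
  w ← 0.200000 + (0.54/6)·(k1 + 2k2 + 2k3 + k4) = 0.292668
w(0.54) ≈ 0.2927

0.2927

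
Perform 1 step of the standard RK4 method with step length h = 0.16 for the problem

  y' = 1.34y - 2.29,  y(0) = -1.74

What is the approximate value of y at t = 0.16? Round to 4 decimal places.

-2.5647

RK4: k1 = f(t_n, y_n); k2 = f(t_n + h/2, y_n + (h/2)·k1); k3 = f(t_n + h/2, y_n + (h/2)·k2); k4 = f(t_n + h, y_n + h·k3); y_{n+1} = y_n + (h/6)·(k1 + 2k2 + 2k3 + k4).
t=0.000000, y=-1.740000:
  k1 = f(0.000000, -1.740000) = -4.621600
  k2 = f(0.080000, -2.109728) = -5.117036
  k3 = f(0.080000, -2.149363) = -5.170146
  k4 = f(0.160000, -2.567223) = -5.730079
  y ← -1.740000 + (0.16/6)·(k1 + 2k2 + 2k3 + k4) = -2.564694
y(0.16) ≈ -2.5647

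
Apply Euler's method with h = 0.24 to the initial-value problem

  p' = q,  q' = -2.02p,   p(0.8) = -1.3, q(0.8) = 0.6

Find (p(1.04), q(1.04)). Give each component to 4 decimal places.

-1.1560, 1.2302

Euler on (p,q): p_{n+1} = p_n + h·p', q_{n+1} = q_n + h·q'.
0.800000: (-1.300000, 0.600000); f=(0.600000, 2.626000) → (-1.156000, 1.230240)
(p(1.04), q(1.04)) ≈ (-1.1560, 1.2302)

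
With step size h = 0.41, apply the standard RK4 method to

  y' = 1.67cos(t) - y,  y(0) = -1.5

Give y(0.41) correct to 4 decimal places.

-0.4513

RK4: k1 = f(t_n, y_n); k2 = f(t_n + h/2, y_n + (h/2)·k1); k3 = f(t_n + h/2, y_n + (h/2)·k2); k4 = f(t_n + h, y_n + h·k3); y_{n+1} = y_n + (h/6)·(k1 + 2k2 + 2k3 + k4).
t=0.000000, y=-1.500000:
  k1 = f(0.000000, -1.500000) = 3.170000
  k2 = f(0.205000, -0.850150) = 2.485182
  k3 = f(0.205000, -0.990538) = 2.625570
  k4 = f(0.410000, -0.423516) = 1.955108
  y ← -1.500000 + (0.41/6)·(k1 + 2k2 + 2k3 + k4) = -0.451315
y(0.41) ≈ -0.4513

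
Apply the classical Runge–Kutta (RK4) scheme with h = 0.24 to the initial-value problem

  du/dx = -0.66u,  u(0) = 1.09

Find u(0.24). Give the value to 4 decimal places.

0.9303

RK4: k1 = f(x_n, u_n); k2 = f(x_n + h/2, u_n + (h/2)·k1); k3 = f(x_n + h/2, u_n + (h/2)·k2); k4 = f(x_n + h, u_n + h·k3); u_{n+1} = u_n + (h/6)·(k1 + 2k2 + 2k3 + k4).
x=0.000000, u=1.090000:
  k1 = f(0.000000, 1.090000) = -0.719400
  k2 = f(0.120000, 1.003672) = -0.662424
  k3 = f(0.120000, 1.010509) = -0.666936
  k4 = f(0.240000, 0.929935) = -0.613757
  u ← 1.090000 + (0.24/6)·(k1 + 2k2 + 2k3 + k4) = 0.930325
u(0.24) ≈ 0.9303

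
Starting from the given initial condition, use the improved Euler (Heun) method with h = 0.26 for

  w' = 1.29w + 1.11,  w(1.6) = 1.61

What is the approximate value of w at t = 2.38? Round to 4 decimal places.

Heun: k1 = f(t_n, w_n); k2 = f(t_n + h, w_n + h·k1); w_{n+1} = w_n + (h/2)·(k1 + k2).
t=1.600000, w=1.610000:
  k1 = f(1.600000, 1.610000) = 3.186900
  k2 = f(1.860000, 2.438594) = 4.255786
  w ← 1.610000 + (0.26/2)·(3.186900 + 4.255786) = 2.577549
t=1.860000, w=2.577549:
  k1 = f(1.860000, 2.577549) = 4.435038
  k2 = f(2.120000, 3.730659) = 5.922550
  w ← 2.577549 + (0.26/2)·(4.435038 + 5.922550) = 3.924036
t=2.120000, w=3.924036:
  k1 = f(2.120000, 3.924036) = 6.172006
  k2 = f(2.380000, 5.528757) = 8.242097
  w ← 3.924036 + (0.26/2)·(6.172006 + 8.242097) = 5.797869
w(2.38) ≈ 5.7979

5.7979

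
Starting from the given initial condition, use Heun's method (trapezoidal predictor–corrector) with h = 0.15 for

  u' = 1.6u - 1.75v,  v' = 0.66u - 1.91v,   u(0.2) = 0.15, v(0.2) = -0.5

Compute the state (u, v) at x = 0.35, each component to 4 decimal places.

Heun on (u,v): k1 = f(x_n, state_n); k2 = f(x_n + h, state_n + h·k1); state_{n+1} = state_n + (h/2)·(k1 + k2).
0.200000: (0.150000, -0.500000)
  k1 = (1.115000, 1.054000)
  predictor → (0.317250, -0.341900)
  k2 = (1.105925, 0.862414)
  → (0.316569, -0.356269)
(u(0.35), v(0.35)) ≈ (0.3166, -0.3563)

0.3166, -0.3563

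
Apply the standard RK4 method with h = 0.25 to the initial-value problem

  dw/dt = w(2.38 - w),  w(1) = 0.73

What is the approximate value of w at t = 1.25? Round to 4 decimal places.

RK4: k1 = f(t_n, w_n); k2 = f(t_n + h/2, w_n + (h/2)·k1); k3 = f(t_n + h/2, w_n + (h/2)·k2); k4 = f(t_n + h, w_n + h·k3); w_{n+1} = w_n + (h/6)·(k1 + 2k2 + 2k3 + k4).
t=1.000000, w=0.730000:
  k1 = f(1.000000, 0.730000) = 1.204500
  k2 = f(1.125000, 0.880562) = 1.320348
  k3 = f(1.125000, 0.895044) = 1.329101
  k4 = f(1.250000, 1.062275) = 1.399786
  w ← 0.730000 + (0.25/6)·(k1 + 2k2 + 2k3 + k4) = 1.059299
w(1.25) ≈ 1.0593

1.0593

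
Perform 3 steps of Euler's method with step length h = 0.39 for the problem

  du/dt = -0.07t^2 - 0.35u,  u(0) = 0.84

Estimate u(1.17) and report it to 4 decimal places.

0.5206

Euler: u_{n+1} = u_n + h·f(t_n, u_n).
t=0.000000, u=0.840000: f=-0.294000 → u ← 0.840000 + 0.39·(-0.294000) = 0.725340
t=0.390000, u=0.725340: f=-0.264516 → u ← 0.725340 + 0.39·(-0.264516) = 0.622179
t=0.780000, u=0.622179: f=-0.260351 → u ← 0.622179 + 0.39·(-0.260351) = 0.520642
u(1.17) ≈ 0.5206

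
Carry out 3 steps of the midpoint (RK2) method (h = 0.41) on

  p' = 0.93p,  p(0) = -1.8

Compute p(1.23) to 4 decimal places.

Midpoint: k1 = f(x_n, p_n); k2 = f(x_n + h/2, p_n + (h/2)·k1); p_{n+1} = p_n + h·k2.
x=0.000000, p=-1.800000:
  k1 = f(0.000000, -1.800000) = -1.674000
  k2 = f(0.205000, -2.143170) = -1.993148
  p ← -1.800000 + 0.41·(-1.993148) = -2.617191
x=0.410000, p=-2.617191:
  k1 = f(0.410000, -2.617191) = -2.433987
  k2 = f(0.615000, -3.116158) = -2.898027
  p ← -2.617191 + 0.41·(-2.898027) = -3.805382
x=0.820000, p=-3.805382:
  k1 = f(0.820000, -3.805382) = -3.539005
  k2 = f(1.025000, -4.530878) = -4.213716
  p ← -3.805382 + 0.41·(-4.213716) = -5.533006
p(1.23) ≈ -5.5330

-5.5330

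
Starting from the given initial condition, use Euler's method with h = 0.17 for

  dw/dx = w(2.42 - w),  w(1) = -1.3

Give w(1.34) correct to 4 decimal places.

Euler: w_{n+1} = w_n + h·f(x_n, w_n).
x=1.000000, w=-1.300000: f=-4.836000 → w ← -1.300000 + 0.17·(-4.836000) = -2.122120
x=1.170000, w=-2.122120: f=-9.638924 → w ← -2.122120 + 0.17·(-9.638924) = -3.760737
w(1.34) ≈ -3.7607

-3.7607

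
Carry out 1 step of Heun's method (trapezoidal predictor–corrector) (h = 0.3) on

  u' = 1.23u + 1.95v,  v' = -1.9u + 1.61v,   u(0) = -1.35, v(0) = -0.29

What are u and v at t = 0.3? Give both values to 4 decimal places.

-1.9569, 0.6818

Heun on (u,v): k1 = f(t_n, state_n); k2 = f(t_n + h, state_n + h·k1); state_{n+1} = state_n + (h/2)·(k1 + k2).
0.000000: (-1.350000, -0.290000)
  k1 = (-2.226000, 2.098100)
  predictor → (-2.017800, 0.339430)
  k2 = (-1.820006, 4.380302)
  → (-1.956901, 0.681760)
(u(0.3), v(0.3)) ≈ (-1.9569, 0.6818)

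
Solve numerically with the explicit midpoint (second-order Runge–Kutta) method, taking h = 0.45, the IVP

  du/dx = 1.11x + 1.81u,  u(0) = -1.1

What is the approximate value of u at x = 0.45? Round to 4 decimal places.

Midpoint: k1 = f(x_n, u_n); k2 = f(x_n + h/2, u_n + (h/2)·k1); u_{n+1} = u_n + h·k2.
x=0.000000, u=-1.100000:
  k1 = f(0.000000, -1.100000) = -1.991000
  k2 = f(0.225000, -1.547975) = -2.552085
  u ← -1.100000 + 0.45·(-2.552085) = -2.248438
u(0.45) ≈ -2.2484

-2.2484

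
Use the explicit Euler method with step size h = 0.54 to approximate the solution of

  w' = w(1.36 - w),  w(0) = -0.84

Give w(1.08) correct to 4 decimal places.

-5.0118

Euler: w_{n+1} = w_n + h·f(t_n, w_n).
t=0.000000, w=-0.840000: f=-1.848000 → w ← -0.840000 + 0.54·(-1.848000) = -1.837920
t=0.540000, w=-1.837920: f=-5.877521 → w ← -1.837920 + 0.54·(-5.877521) = -5.011781
w(1.08) ≈ -5.0118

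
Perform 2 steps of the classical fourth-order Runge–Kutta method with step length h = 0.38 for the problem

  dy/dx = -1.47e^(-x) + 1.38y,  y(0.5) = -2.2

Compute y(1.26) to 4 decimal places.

-7.1704

RK4: k1 = f(x_n, y_n); k2 = f(x_n + h/2, y_n + (h/2)·k1); k3 = f(x_n + h/2, y_n + (h/2)·k2); k4 = f(x_n + h, y_n + h·k3); y_{n+1} = y_n + (h/6)·(k1 + 2k2 + 2k3 + k4).
x=0.500000, y=-2.200000:
  k1 = f(0.500000, -2.200000) = -3.927600
  k2 = f(0.690000, -2.946244) = -4.803134
  k3 = f(0.690000, -3.112595) = -5.032698
  k4 = f(0.880000, -4.112425) = -6.284878
  y ← -2.200000 + (0.38/6)·(k1 + 2k2 + 2k3 + k4) = -4.092662
x=0.880000, y=-4.092662:
  k1 = f(0.880000, -4.092662) = -6.257605
  k2 = f(1.070000, -5.281607) = -7.792841
  k3 = f(1.070000, -5.573302) = -8.195379
  k4 = f(1.260000, -7.206906) = -10.362502
  y ← -4.092662 + (0.38/6)·(k1 + 2k2 + 2k3 + k4) = -7.170444
y(1.26) ≈ -7.1704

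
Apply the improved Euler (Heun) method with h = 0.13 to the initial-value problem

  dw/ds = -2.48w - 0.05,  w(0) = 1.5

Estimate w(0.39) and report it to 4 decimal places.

Heun: k1 = f(s_n, w_n); k2 = f(s_n + h, w_n + h·k1); w_{n+1} = w_n + (h/2)·(k1 + k2).
s=0.000000, w=1.500000:
  k1 = f(0.000000, 1.500000) = -3.770000
  k2 = f(0.130000, 1.009900) = -2.554552
  w ← 1.500000 + (0.13/2)·(-3.770000 + (-2.554552)) = 1.088904
s=0.130000, w=1.088904:
  k1 = f(0.130000, 1.088904) = -2.750482
  k2 = f(0.260000, 0.731341) = -1.863727
  w ← 1.088904 + (0.13/2)·(-2.750482 + (-1.863727)) = 0.788981
s=0.260000, w=0.788981:
  k1 = f(0.260000, 0.788981) = -2.006672
  k2 = f(0.390000, 0.528113) = -1.359721
  w ← 0.788981 + (0.13/2)·(-2.006672 + (-1.359721)) = 0.570165
w(0.39) ≈ 0.5702

0.5702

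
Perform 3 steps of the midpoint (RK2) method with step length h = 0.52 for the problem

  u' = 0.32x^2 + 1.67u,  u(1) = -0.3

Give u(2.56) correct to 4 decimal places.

1.0394

Midpoint: k1 = f(x_n, u_n); k2 = f(x_n + h/2, u_n + (h/2)·k1); u_{n+1} = u_n + h·k2.
x=1.000000, u=-0.300000:
  k1 = f(1.000000, -0.300000) = -0.181000
  k2 = f(1.260000, -0.347060) = -0.071558
  u ← -0.300000 + 0.52·(-0.071558) = -0.337210
x=1.520000, u=-0.337210:
  k1 = f(1.520000, -0.337210) = 0.176187
  k2 = f(1.780000, -0.291402) = 0.527247
  u ← -0.337210 + 0.52·0.527247 = -0.063042
x=2.040000, u=-0.063042:
  k1 = f(2.040000, -0.063042) = 1.226432
  k2 = f(2.300000, 0.255831) = 2.120037
  u ← -0.063042 + 0.52·2.120037 = 1.039378
u(2.56) ≈ 1.0394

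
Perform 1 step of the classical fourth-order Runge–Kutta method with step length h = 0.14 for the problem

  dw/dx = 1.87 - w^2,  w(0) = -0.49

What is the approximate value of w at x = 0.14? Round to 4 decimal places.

-0.2482

RK4: k1 = f(x_n, w_n); k2 = f(x_n + h/2, w_n + (h/2)·k1); k3 = f(x_n + h/2, w_n + (h/2)·k2); k4 = f(x_n + h, w_n + h·k3); w_{n+1} = w_n + (h/6)·(k1 + 2k2 + 2k3 + k4).
x=0.000000, w=-0.490000:
  k1 = f(0.000000, -0.490000) = 1.629900
  k2 = f(0.070000, -0.375907) = 1.728694
  k3 = f(0.070000, -0.368991) = 1.733845
  k4 = f(0.140000, -0.247262) = 1.808862
  w ← -0.490000 + (0.14/6)·(k1 + 2k2 + 2k3 + k4) = -0.248177
w(0.14) ≈ -0.2482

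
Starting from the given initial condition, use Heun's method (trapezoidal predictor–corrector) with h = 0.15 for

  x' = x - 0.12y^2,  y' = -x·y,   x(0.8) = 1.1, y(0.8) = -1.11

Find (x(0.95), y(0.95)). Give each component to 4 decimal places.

1.2569, -0.9320

Heun on (x,y): k1 = f(s_n, state_n); k2 = f(s_n + h, state_n + h·k1); state_{n+1} = state_n + (h/2)·(k1 + k2).
0.800000: (1.100000, -1.110000)
  k1 = (0.952148, 1.221000)
  predictor → (1.242822, -0.926850)
  k2 = (1.139736, 1.151910)
  → (1.256891, -0.932032)
(x(0.95), y(0.95)) ≈ (1.2569, -0.9320)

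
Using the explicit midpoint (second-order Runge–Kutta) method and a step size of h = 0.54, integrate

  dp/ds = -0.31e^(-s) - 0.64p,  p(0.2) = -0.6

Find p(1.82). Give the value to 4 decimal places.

-0.3210

Midpoint: k1 = f(s_n, p_n); k2 = f(s_n + h/2, p_n + (h/2)·k1); p_{n+1} = p_n + h·k2.
s=0.200000, p=-0.600000:
  k1 = f(0.200000, -0.600000) = 0.130193
  k2 = f(0.470000, -0.564848) = 0.167752
  p ← -0.600000 + 0.54·0.167752 = -0.509414
s=0.740000, p=-0.509414:
  k1 = f(0.740000, -0.509414) = 0.178120
  k2 = f(1.010000, -0.461322) = 0.182338
  p ← -0.509414 + 0.54·0.182338 = -0.410951
s=1.280000, p=-0.410951:
  k1 = f(1.280000, -0.410951) = 0.176817
  k2 = f(1.550000, -0.363211) = 0.166658
  p ← -0.410951 + 0.54·0.166658 = -0.320956
p(1.82) ≈ -0.3210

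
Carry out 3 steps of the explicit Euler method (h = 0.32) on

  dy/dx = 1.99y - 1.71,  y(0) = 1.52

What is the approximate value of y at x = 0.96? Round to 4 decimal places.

Euler: y_{n+1} = y_n + h·f(x_n, y_n).
x=0.000000, y=1.520000: f=1.314800 → y ← 1.520000 + 0.32·1.314800 = 1.940736
x=0.320000, y=1.940736: f=2.152065 → y ← 1.940736 + 0.32·2.152065 = 2.629397
x=0.640000, y=2.629397: f=3.522499 → y ← 2.629397 + 0.32·3.522499 = 3.756596
y(0.96) ≈ 3.7566

3.7566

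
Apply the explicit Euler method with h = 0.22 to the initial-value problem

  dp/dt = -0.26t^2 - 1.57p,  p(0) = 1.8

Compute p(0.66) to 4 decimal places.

0.4920

Euler: p_{n+1} = p_n + h·f(t_n, p_n).
t=0.000000, p=1.800000: f=-2.826000 → p ← 1.800000 + 0.22·(-2.826000) = 1.178280
t=0.220000, p=1.178280: f=-1.862484 → p ← 1.178280 + 0.22·(-1.862484) = 0.768534
t=0.440000, p=0.768534: f=-1.256934 → p ← 0.768534 + 0.22·(-1.256934) = 0.492008
p(0.66) ≈ 0.4920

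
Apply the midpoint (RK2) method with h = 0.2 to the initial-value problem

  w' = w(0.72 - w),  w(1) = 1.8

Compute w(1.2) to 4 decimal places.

Midpoint: k1 = f(t_n, w_n); k2 = f(t_n + h/2, w_n + (h/2)·k1); w_{n+1} = w_n + h·k2.
t=1.000000, w=1.800000:
  k1 = f(1.000000, 1.800000) = -1.944000
  k2 = f(1.100000, 1.605600) = -1.421919
  w ← 1.800000 + 0.2·(-1.421919) = 1.515616
w(1.2) ≈ 1.5156

1.5156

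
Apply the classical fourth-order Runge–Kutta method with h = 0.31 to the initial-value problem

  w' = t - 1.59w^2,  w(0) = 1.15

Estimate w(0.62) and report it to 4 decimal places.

RK4: k1 = f(t_n, w_n); k2 = f(t_n + h/2, w_n + (h/2)·k1); k3 = f(t_n + h/2, w_n + (h/2)·k2); k4 = f(t_n + h, w_n + h·k3); w_{n+1} = w_n + (h/6)·(k1 + 2k2 + 2k3 + k4).
t=0.000000, w=1.150000:
  k1 = f(0.000000, 1.150000) = -2.102775
  k2 = f(0.155000, 0.824070) = -0.924755
  k3 = f(0.155000, 1.006663) = -1.456259
  k4 = f(0.310000, 0.698560) = -0.465897
  w ← 1.150000 + (0.31/6)·(k1 + 2k2 + 2k3 + k4) = 0.771247
t=0.310000, w=0.771247:
  k1 = f(0.310000, 0.771247) = -0.635767
  k2 = f(0.465000, 0.672703) = -0.254522
  k3 = f(0.465000, 0.731796) = -0.386486
  k4 = f(0.620000, 0.651437) = -0.054748
  w ← 0.771247 + (0.31/6)·(k1 + 2k2 + 2k3 + k4) = 0.669333
w(0.62) ≈ 0.6693

0.6693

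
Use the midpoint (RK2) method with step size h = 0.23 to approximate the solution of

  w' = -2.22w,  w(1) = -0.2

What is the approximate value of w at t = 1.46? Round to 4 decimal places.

-0.0768

Midpoint: k1 = f(t_n, w_n); k2 = f(t_n + h/2, w_n + (h/2)·k1); w_{n+1} = w_n + h·k2.
t=1.000000, w=-0.200000:
  k1 = f(1.000000, -0.200000) = 0.444000
  k2 = f(1.115000, -0.148940) = 0.330647
  w ← -0.200000 + 0.23·0.330647 = -0.123951
t=1.230000, w=-0.123951:
  k1 = f(1.230000, -0.123951) = 0.275172
  k2 = f(1.345000, -0.092306) = 0.204920
  w ← -0.123951 + 0.23·0.204920 = -0.076820
w(1.46) ≈ -0.0768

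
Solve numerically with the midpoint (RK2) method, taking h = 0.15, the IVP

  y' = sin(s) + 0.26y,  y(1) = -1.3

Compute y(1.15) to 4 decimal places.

-1.2173

Midpoint: k1 = f(s_n, y_n); k2 = f(s_n + h/2, y_n + (h/2)·k1); y_{n+1} = y_n + h·k2.
s=1.000000, y=-1.300000:
  k1 = f(1.000000, -1.300000) = 0.503471
  k2 = f(1.075000, -1.262240) = 0.551408
  y ← -1.300000 + 0.15·0.551408 = -1.217289
y(1.15) ≈ -1.2173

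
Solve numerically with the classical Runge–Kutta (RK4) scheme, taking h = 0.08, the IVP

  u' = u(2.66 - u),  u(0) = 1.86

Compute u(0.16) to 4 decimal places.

2.0765

RK4: k1 = f(x_n, u_n); k2 = f(x_n + h/2, u_n + (h/2)·k1); k3 = f(x_n + h/2, u_n + (h/2)·k2); k4 = f(x_n + h, u_n + h·k3); u_{n+1} = u_n + (h/6)·(k1 + 2k2 + 2k3 + k4).
x=0.000000, u=1.860000:
  k1 = f(0.000000, 1.860000) = 1.488000
  k2 = f(0.040000, 1.919520) = 1.421366
  k3 = f(0.040000, 1.916855) = 1.424502
  k4 = f(0.080000, 1.973960) = 1.354215
  u ← 1.860000 + (0.08/6)·(k1 + 2k2 + 2k3 + k4) = 1.973786
x=0.080000, u=1.973786:
  k1 = f(0.080000, 1.973786) = 1.354440
  k2 = f(0.120000, 2.027964) = 1.281747
  k3 = f(0.120000, 2.025056) = 1.285797
  k4 = f(0.160000, 2.076650) = 1.211414
  u ← 1.973786 + (0.08/6)·(k1 + 2k2 + 2k3 + k4) = 2.076465
u(0.16) ≈ 2.0765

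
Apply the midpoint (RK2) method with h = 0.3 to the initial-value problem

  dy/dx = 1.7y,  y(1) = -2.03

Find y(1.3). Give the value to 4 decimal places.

-3.3293

Midpoint: k1 = f(x_n, y_n); k2 = f(x_n + h/2, y_n + (h/2)·k1); y_{n+1} = y_n + h·k2.
x=1.000000, y=-2.030000:
  k1 = f(1.000000, -2.030000) = -3.451000
  k2 = f(1.150000, -2.547650) = -4.331005
  y ← -2.030000 + 0.3·(-4.331005) = -3.329301
y(1.3) ≈ -3.3293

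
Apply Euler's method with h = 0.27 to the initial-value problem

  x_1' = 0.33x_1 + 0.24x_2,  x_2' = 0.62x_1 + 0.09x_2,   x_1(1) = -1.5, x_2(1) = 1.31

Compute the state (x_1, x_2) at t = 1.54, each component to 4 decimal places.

-1.6161, 0.8580

Euler on (x_1,x_2): x_1_{n+1} = x_1_n + h·x_1', x_2_{n+1} = x_2_n + h·x_2'.
1.000000: (-1.500000, 1.310000); f=(-0.180600, -0.812100) → (-1.548762, 1.090733)
1.270000: (-1.548762, 1.090733); f=(-0.249316, -0.862066) → (-1.616077, 0.857975)
(x_1(1.54), x_2(1.54)) ≈ (-1.6161, 0.8580)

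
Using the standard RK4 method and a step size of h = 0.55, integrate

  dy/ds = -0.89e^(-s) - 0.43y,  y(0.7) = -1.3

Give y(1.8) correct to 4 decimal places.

RK4: k1 = f(s_n, y_n); k2 = f(s_n + h/2, y_n + (h/2)·k1); k3 = f(s_n + h/2, y_n + (h/2)·k2); k4 = f(s_n + h, y_n + h·k3); y_{n+1} = y_n + (h/6)·(k1 + 2k2 + 2k3 + k4).
s=0.700000, y=-1.300000:
  k1 = f(0.700000, -1.300000) = 0.117039
  k2 = f(0.975000, -1.267814) = 0.209459
  k3 = f(0.975000, -1.242399) = 0.198530
  k4 = f(1.250000, -1.190808) = 0.257058
  y ← -1.300000 + (0.55/6)·(k1 + 2k2 + 2k3 + k4) = -1.190910
s=1.250000, y=-1.190910:
  k1 = f(1.250000, -1.190910) = 0.257102
  k2 = f(1.525000, -1.120207) = 0.288006
  k3 = f(1.525000, -1.111708) = 0.284352
  k4 = f(1.800000, -1.034516) = 0.297726
  y ← -1.190910 + (0.55/6)·(k1 + 2k2 + 2k3 + k4) = -1.035118
y(1.8) ≈ -1.0351

-1.0351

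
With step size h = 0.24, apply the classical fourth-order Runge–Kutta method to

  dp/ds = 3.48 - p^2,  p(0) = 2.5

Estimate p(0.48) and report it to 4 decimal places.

1.9610

RK4: k1 = f(s_n, p_n); k2 = f(s_n + h/2, p_n + (h/2)·k1); k3 = f(s_n + h/2, p_n + (h/2)·k2); k4 = f(s_n + h, p_n + h·k3); p_{n+1} = p_n + (h/6)·(k1 + 2k2 + 2k3 + k4).
s=0.000000, p=2.500000:
  k1 = f(0.000000, 2.500000) = -2.770000
  k2 = f(0.120000, 2.167600) = -1.218490
  k3 = f(0.120000, 2.353781) = -2.060286
  k4 = f(0.240000, 2.005531) = -0.542156
  p ← 2.500000 + (0.24/6)·(k1 + 2k2 + 2k3 + k4) = 2.105212
s=0.240000, p=2.105212:
  k1 = f(0.240000, 2.105212) = -0.951916
  k2 = f(0.360000, 1.990982) = -0.484008
  k3 = f(0.360000, 2.047131) = -0.710744
  k4 = f(0.480000, 1.934633) = -0.262805
  p ← 2.105212 + (0.24/6)·(k1 + 2k2 + 2k3 + k4) = 1.961043
p(0.48) ≈ 1.9610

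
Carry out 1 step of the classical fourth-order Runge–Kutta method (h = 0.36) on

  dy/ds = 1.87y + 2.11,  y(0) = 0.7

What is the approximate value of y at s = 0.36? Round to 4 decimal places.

2.4538

RK4: k1 = f(s_n, y_n); k2 = f(s_n + h/2, y_n + (h/2)·k1); k3 = f(s_n + h/2, y_n + (h/2)·k2); k4 = f(s_n + h, y_n + h·k3); y_{n+1} = y_n + (h/6)·(k1 + 2k2 + 2k3 + k4).
s=0.000000, y=0.700000:
  k1 = f(0.000000, 0.700000) = 3.419000
  k2 = f(0.180000, 1.315420) = 4.569835
  k3 = f(0.180000, 1.522570) = 4.957207
  k4 = f(0.360000, 2.484594) = 6.756191
  y ← 0.700000 + (0.36/6)·(k1 + 2k2 + 2k3 + k4) = 2.453757
y(0.36) ≈ 2.4538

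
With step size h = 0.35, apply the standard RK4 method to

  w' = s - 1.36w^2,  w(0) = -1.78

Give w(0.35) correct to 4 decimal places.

-8.3972

RK4: k1 = f(s_n, w_n); k2 = f(s_n + h/2, w_n + (h/2)·k1); k3 = f(s_n + h/2, w_n + (h/2)·k2); k4 = f(s_n + h, w_n + h·k3); w_{n+1} = w_n + (h/6)·(k1 + 2k2 + 2k3 + k4).
s=0.000000, w=-1.780000:
  k1 = f(0.000000, -1.780000) = -4.309024
  k2 = f(0.175000, -2.534079) = -8.558318
  k3 = f(0.175000, -3.277706) = -14.435962
  k4 = f(0.350000, -6.832587) = -63.140568
  w ← -1.780000 + (0.35/6)·(k1 + 2k2 + 2k3 + k4) = -8.397226
w(0.35) ≈ -8.3972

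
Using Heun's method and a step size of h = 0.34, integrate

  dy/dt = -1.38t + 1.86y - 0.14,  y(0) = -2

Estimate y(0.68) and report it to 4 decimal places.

-7.3285

Heun: k1 = f(t_n, y_n); k2 = f(t_n + h, y_n + h·k1); y_{n+1} = y_n + (h/2)·(k1 + k2).
t=0.000000, y=-2.000000:
  k1 = f(0.000000, -2.000000) = -3.860000
  k2 = f(0.340000, -3.312400) = -6.770264
  y ← -2.000000 + (0.34/2)·(-3.860000 + (-6.770264)) = -3.807145
t=0.340000, y=-3.807145:
  k1 = f(0.340000, -3.807145) = -7.690489
  k2 = f(0.680000, -6.421911) = -13.023155
  y ← -3.807145 + (0.34/2)·(-7.690489 + (-13.023155)) = -7.328464
y(0.68) ≈ -7.3285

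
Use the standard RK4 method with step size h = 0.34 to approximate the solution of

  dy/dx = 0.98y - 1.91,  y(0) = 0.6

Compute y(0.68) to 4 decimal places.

RK4: k1 = f(x_n, y_n); k2 = f(x_n + h/2, y_n + (h/2)·k1); k3 = f(x_n + h/2, y_n + (h/2)·k2); k4 = f(x_n + h, y_n + h·k3); y_{n+1} = y_n + (h/6)·(k1 + 2k2 + 2k3 + k4).
x=0.000000, y=0.600000:
  k1 = f(0.000000, 0.600000) = -1.322000
  k2 = f(0.170000, 0.375260) = -1.542245
  k3 = f(0.170000, 0.337818) = -1.578938
  k4 = f(0.340000, 0.063161) = -1.848102
  y ← 0.600000 + (0.34/6)·(k1 + 2k2 + 2k3 + k4) = 0.066627
x=0.340000, y=0.066627:
  k1 = f(0.340000, 0.066627) = -1.844706
  k2 = f(0.510000, -0.246973) = -2.152034
  k3 = f(0.510000, -0.299219) = -2.203235
  k4 = f(0.680000, -0.682473) = -2.578824
  y ← 0.066627 + (0.34/6)·(k1 + 2k2 + 2k3 + k4) = -0.677637
y(0.68) ≈ -0.6776

-0.6776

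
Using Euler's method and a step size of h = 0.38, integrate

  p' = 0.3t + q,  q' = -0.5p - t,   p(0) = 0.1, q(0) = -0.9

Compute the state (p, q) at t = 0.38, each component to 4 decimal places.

-0.2420, -0.9190

Euler on (p,q): p_{n+1} = p_n + h·p', q_{n+1} = q_n + h·q'.
0.000000: (0.100000, -0.900000); f=(-0.900000, -0.050000) → (-0.242000, -0.919000)
(p(0.38), q(0.38)) ≈ (-0.2420, -0.9190)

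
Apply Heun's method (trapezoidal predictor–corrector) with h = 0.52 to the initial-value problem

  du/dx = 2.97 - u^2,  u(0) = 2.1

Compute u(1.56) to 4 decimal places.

1.9191

Heun: k1 = f(x_n, u_n); k2 = f(x_n + h, u_n + h·k1); u_{n+1} = u_n + (h/2)·(k1 + k2).
x=0.000000, u=2.100000:
  k1 = f(0.000000, 2.100000) = -1.440000
  k2 = f(0.520000, 1.351200) = 1.144259
  u ← 2.100000 + (0.52/2)·(-1.440000 + 1.144259) = 2.023107
x=0.520000, u=2.023107:
  k1 = f(0.520000, 2.023107) = -1.122963
  k2 = f(1.040000, 1.439167) = 0.898800
  u ← 2.023107 + (0.52/2)·(-1.122963 + 0.898800) = 1.964825
x=1.040000, u=1.964825:
  k1 = f(1.040000, 1.964825) = -0.890536
  k2 = f(1.560000, 1.501746) = 0.714759
  u ← 1.964825 + (0.52/2)·(-0.890536 + 0.714759) = 1.919123
u(1.56) ≈ 1.9191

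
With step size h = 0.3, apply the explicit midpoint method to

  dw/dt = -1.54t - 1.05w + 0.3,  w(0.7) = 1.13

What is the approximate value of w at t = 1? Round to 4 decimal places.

Midpoint: k1 = f(t_n, w_n); k2 = f(t_n + h/2, w_n + (h/2)·k1); w_{n+1} = w_n + h·k2.
t=0.700000, w=1.130000:
  k1 = f(0.700000, 1.130000) = -1.964500
  k2 = f(0.850000, 0.835325) = -1.886091
  w ← 1.130000 + 0.3·(-1.886091) = 0.564173
w(1) ≈ 0.5642

0.5642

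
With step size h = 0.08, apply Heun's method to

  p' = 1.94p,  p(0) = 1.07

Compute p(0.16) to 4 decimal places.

Heun: k1 = f(x_n, p_n); k2 = f(x_n + h, p_n + h·k1); p_{n+1} = p_n + (h/2)·(k1 + k2).
x=0.000000, p=1.070000:
  k1 = f(0.000000, 1.070000) = 2.075800
  k2 = f(0.080000, 1.236064) = 2.397964
  p ← 1.070000 + (0.08/2)·(2.075800 + 2.397964) = 1.248951
x=0.080000, p=1.248951:
  k1 = f(0.080000, 1.248951) = 2.422964
  k2 = f(0.160000, 1.442788) = 2.799008
  p ← 1.248951 + (0.08/2)·(2.422964 + 2.799008) = 1.457829
p(0.16) ≈ 1.4578

1.4578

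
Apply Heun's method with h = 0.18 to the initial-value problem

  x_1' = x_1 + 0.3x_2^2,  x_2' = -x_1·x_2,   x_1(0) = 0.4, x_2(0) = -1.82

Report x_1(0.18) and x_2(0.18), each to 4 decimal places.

Heun on (x_1,x_2): k1 = f(s_n, state_n); k2 = f(s_n + h, state_n + h·k1); state_{n+1} = state_n + (h/2)·(k1 + k2).
0.000000: (0.400000, -1.820000)
  k1 = (1.393720, 0.728000)
  predictor → (0.650870, -1.688960)
  k2 = (1.506645, 1.099293)
  → (0.661033, -1.655544)
(x_1(0.18), x_2(0.18)) ≈ (0.6610, -1.6555)

0.6610, -1.6555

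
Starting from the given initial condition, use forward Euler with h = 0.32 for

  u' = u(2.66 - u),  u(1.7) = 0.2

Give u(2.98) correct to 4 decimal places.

Euler: u_{n+1} = u_n + h·f(s_n, u_n).
s=1.700000, u=0.200000: f=0.492000 → u ← 0.200000 + 0.32·0.492000 = 0.357440
s=2.020000, u=0.357440: f=0.823027 → u ← 0.357440 + 0.32·0.823027 = 0.620809
s=2.340000, u=0.620809: f=1.265948 → u ← 0.620809 + 0.32·1.265948 = 1.025912
s=2.660000, u=1.025912: f=1.676430 → u ← 1.025912 + 0.32·1.676430 = 1.562370
u(2.98) ≈ 1.5624

1.5624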